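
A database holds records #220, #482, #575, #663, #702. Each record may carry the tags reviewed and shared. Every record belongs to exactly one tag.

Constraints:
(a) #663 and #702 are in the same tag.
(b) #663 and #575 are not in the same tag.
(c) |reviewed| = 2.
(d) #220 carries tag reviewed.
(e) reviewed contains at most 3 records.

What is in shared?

shared = {#482, #663, #702}

From (d): #220 ∈ reviewed.
Suppose #482 ∉ shared: no assignment then satisfies all the clues, so #482 ∈ shared.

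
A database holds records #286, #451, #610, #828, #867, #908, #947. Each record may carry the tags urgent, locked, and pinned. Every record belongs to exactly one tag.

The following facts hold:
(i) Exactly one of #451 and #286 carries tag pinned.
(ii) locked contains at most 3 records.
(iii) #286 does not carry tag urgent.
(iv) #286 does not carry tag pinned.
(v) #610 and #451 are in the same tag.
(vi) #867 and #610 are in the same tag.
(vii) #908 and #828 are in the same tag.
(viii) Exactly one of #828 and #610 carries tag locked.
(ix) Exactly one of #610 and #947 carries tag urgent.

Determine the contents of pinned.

From (iii): #286 ∉ urgent.
From (iv): #286 ∉ pinned.
(i) (exactly one): #451 ∈ pinned.
(v): #610 matches #451: #610 ∉ urgent.
(v): #610 matches #451: #610 ∉ locked.
(v): #610 matches #451: #610 ∈ pinned.
(vi): #867 matches #610: #867 ∉ urgent.
(vi): #867 matches #610: #867 ∉ locked.
(vi): #867 matches #610: #867 ∈ pinned.
(viii) (exactly one): #828 ∈ locked.
(ix) (exactly one): #947 ∈ urgent.
(vii): #908 matches #828: #908 ∈ locked.

pinned = {#451, #610, #867}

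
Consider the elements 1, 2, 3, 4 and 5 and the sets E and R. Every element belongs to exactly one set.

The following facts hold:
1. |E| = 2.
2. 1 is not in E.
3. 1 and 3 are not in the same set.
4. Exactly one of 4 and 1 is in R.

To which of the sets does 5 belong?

5: R

From (2): 1 ∉ E.
Only one set left: 1 ∈ R.
(3): 3 ∉ R.
(4) (exactly one): 4 ∉ R.
Only one set left: 3 ∈ E.
Only one set left: 4 ∈ E.
(1): E already has 2, so the rest are out.
Only one set left: 2 ∈ R.
Only one set left: 5 ∈ R.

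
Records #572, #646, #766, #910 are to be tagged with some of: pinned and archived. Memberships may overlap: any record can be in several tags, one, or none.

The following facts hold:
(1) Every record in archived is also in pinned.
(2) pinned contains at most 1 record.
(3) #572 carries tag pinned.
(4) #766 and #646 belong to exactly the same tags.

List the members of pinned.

pinned = {#572}

From (3): #572 ∈ pinned.
(2): pinned already has 1, so the rest are out.
(1) contrapositive: #646 ∉ archived.
(1) contrapositive: #766 ∉ archived.
(1) contrapositive: #910 ∉ archived.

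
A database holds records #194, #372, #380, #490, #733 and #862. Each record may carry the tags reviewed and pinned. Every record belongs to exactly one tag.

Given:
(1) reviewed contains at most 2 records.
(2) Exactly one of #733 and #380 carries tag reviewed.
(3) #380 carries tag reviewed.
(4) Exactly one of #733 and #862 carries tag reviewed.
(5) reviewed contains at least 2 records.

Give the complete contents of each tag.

From (3): #380 ∈ reviewed.
(2) (exactly one): #733 ∉ reviewed.
(4) (exactly one): #862 ∈ reviewed.
Only one tag left: #733 ∈ pinned.
(1): reviewed already has 2, so the rest are out.
Only one tag left: #194 ∈ pinned.
Only one tag left: #372 ∈ pinned.
Only one tag left: #490 ∈ pinned.

reviewed = {#380, #862}; pinned = {#194, #372, #490, #733}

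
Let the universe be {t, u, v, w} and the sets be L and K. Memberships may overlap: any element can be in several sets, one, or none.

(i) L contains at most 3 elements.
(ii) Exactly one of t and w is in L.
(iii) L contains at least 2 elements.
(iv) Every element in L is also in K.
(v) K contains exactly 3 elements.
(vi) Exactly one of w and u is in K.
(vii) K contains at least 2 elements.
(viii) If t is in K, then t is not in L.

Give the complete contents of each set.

L = {v, w}; K = {t, v, w}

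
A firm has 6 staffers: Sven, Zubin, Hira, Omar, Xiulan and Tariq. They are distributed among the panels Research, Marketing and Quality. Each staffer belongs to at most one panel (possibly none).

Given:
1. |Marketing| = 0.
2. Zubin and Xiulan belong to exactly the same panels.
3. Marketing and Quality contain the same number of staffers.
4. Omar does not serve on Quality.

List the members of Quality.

From (4): Omar ∉ Quality.
(1): Marketing already has 0, so the rest are out.
Suppose Sven ∈ Quality: no assignment then satisfies all the clues, so Sven ∉ Quality.

Quality = {}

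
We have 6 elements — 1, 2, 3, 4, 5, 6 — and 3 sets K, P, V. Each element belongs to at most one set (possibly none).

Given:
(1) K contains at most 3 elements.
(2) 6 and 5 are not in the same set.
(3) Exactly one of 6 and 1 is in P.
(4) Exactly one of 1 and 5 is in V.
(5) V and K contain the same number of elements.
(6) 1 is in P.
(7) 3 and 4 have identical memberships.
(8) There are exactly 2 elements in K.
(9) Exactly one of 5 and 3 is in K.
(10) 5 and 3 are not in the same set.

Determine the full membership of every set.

K = {3, 4}; P = {1}; V = {2, 5}

From (6): 1 ∈ P.
(3) (exactly one): 6 ∉ P.
(4) (exactly one): 5 ∈ V.
(9) (exactly one): 3 ∈ K.
(2): 6 ∉ V.
(7): 4 matches 3: 4 ∈ K.
(8): K already has 2, so the rest are out.
Suppose 2 ∈ P: no assignment then satisfies all the clues, so 2 ∉ P.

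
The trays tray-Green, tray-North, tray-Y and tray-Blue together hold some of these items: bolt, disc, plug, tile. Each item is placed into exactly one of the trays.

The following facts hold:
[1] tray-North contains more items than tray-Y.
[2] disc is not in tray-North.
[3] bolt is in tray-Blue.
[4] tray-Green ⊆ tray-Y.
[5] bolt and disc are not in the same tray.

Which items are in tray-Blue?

From (2): disc ∉ tray-North.
From (3): bolt ∈ tray-Blue.
(5): disc ∉ tray-Blue.
Suppose plug ∈ tray-Blue: no assignment then satisfies all the clues, so plug ∉ tray-Blue.

tray-Blue = {bolt}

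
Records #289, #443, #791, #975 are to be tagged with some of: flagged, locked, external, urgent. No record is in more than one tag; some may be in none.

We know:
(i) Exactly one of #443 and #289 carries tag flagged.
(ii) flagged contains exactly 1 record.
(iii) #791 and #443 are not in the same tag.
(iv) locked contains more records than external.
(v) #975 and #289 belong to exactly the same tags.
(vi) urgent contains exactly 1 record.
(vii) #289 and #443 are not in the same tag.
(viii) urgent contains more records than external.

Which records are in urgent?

urgent = {#791}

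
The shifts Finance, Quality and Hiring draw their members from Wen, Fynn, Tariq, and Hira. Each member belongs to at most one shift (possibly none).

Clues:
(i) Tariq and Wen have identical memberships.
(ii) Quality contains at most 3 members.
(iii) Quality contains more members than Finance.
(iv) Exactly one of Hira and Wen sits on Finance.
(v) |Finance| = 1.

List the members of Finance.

Finance = {Hira}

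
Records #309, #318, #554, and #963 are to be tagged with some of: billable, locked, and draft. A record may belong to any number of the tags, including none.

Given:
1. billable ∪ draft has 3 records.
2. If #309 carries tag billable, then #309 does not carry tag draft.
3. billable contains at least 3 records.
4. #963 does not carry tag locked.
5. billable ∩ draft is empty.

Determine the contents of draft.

From (4): #963 ∉ locked.
Suppose #309 ∈ draft: no assignment then satisfies all the clues, so #309 ∉ draft.

draft = {}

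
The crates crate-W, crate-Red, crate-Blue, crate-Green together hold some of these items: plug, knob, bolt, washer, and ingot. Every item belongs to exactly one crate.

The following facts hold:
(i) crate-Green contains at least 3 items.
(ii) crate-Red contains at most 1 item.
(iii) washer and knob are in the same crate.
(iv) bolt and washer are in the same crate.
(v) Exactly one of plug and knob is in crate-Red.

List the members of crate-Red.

crate-Red = {plug}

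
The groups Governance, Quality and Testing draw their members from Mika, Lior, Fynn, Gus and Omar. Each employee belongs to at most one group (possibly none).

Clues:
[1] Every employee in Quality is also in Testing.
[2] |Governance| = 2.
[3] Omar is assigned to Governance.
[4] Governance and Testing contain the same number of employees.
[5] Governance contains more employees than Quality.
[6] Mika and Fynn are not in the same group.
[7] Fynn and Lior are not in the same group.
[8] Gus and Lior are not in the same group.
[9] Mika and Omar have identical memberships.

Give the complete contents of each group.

Governance = {Mika, Omar}; Quality = {}; Testing = {Fynn, Gus}

From (3): Omar ∈ Governance.
(9): Mika matches Omar: Mika ∈ Governance.
(2): Governance already has 2, so the rest are out.
Suppose Lior ∈ Quality: no assignment then satisfies all the clues, so Lior ∉ Quality.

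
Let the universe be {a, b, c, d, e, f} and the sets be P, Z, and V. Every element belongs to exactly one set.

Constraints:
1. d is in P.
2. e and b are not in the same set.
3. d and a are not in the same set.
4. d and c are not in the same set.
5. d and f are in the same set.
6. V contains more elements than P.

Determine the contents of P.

P = {d, f}

From (1): d ∈ P.
(3): a ∉ P.
(4): c ∉ P.
(5): f matches d: f ∈ P.
Suppose b ∈ P: no assignment then satisfies all the clues, so b ∉ P.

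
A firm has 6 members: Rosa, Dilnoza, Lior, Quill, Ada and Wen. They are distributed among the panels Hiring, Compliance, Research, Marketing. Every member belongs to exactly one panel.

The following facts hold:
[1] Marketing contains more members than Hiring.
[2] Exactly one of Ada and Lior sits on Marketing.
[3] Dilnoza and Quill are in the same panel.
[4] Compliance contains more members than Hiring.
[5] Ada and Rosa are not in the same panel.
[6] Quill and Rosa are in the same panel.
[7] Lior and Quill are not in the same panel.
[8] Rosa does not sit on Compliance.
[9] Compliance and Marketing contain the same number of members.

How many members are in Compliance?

1

From (8): Rosa ∉ Compliance.
(6): Quill matches Rosa: Quill ∉ Compliance.
(3): Dilnoza matches Quill: Dilnoza ∉ Compliance.
Suppose Rosa ∈ Hiring: no assignment then satisfies all the clues, so Rosa ∉ Hiring.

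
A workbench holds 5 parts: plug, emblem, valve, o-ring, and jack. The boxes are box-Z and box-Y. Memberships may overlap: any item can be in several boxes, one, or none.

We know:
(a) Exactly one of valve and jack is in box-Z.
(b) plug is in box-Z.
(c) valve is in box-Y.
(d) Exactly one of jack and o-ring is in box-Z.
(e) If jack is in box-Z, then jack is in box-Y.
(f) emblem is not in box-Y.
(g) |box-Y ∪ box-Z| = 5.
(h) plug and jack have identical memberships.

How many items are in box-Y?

From (b): plug ∈ box-Z.
From (c): valve ∈ box-Y.
From (f): emblem ∉ box-Y.
(h): jack matches plug: jack ∈ box-Z.
(a) (exactly one): valve ∉ box-Z.
(d) (exactly one): o-ring ∉ box-Z.
(e): jack ∈ box-Y.
(h): plug matches jack: plug ∈ box-Y.
Suppose emblem ∉ box-Z: no assignment then satisfies all the clues, so emblem ∈ box-Z.

4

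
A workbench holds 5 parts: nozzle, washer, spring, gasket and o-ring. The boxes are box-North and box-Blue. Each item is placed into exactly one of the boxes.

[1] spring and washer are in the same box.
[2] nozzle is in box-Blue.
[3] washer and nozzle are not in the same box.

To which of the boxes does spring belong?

spring: box-North

From (2): nozzle ∈ box-Blue.
(3): washer ∉ box-Blue.
Only one box left: washer ∈ box-North.
(1): spring matches washer: spring ∈ box-North.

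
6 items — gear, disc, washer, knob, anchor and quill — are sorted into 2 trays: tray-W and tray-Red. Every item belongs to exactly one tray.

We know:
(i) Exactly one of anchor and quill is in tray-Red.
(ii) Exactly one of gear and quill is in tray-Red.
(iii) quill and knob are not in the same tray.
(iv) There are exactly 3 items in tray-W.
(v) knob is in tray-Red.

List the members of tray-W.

From (v): knob ∈ tray-Red.
(iii): quill ∉ tray-Red.
Only one tray left: quill ∈ tray-W.
(i) (exactly one): anchor ∈ tray-Red.
(ii) (exactly one): gear ∈ tray-Red.
(iv): only 3 candidates remain for tray-W, so all are in.

tray-W = {disc, quill, washer}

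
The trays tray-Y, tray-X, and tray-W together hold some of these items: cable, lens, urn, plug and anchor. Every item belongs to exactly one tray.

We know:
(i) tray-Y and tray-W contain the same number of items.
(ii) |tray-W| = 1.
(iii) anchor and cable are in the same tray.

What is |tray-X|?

3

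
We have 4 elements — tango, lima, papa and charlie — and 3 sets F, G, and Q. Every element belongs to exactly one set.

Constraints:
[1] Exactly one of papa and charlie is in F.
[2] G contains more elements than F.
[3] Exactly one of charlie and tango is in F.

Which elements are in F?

F = {charlie}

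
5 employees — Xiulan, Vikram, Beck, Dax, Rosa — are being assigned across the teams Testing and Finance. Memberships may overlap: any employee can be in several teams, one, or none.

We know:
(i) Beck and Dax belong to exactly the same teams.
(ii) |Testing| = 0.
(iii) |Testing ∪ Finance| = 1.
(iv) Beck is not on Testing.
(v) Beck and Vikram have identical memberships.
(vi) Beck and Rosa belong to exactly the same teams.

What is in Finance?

Finance = {Xiulan}

From (iv): Beck ∉ Testing.
(i): Dax matches Beck: Dax ∉ Testing.
(ii): Testing already has 0, so the rest are out.
Suppose Xiulan ∉ Finance: no assignment then satisfies all the clues, so Xiulan ∈ Finance.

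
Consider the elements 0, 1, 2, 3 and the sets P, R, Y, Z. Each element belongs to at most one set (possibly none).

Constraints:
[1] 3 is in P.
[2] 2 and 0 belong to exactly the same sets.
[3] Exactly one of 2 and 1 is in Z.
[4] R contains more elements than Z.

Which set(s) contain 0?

0: R

From (1): 3 ∈ P.
Suppose 0 ∈ P: no assignment then satisfies all the clues, so 0 ∉ P.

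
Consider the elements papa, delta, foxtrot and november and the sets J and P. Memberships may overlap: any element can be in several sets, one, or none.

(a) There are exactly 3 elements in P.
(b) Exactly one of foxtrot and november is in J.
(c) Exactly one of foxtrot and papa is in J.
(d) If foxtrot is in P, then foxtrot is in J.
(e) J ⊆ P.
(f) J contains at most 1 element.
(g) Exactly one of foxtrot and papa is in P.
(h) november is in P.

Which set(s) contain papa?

papa: none

From (h): november ∈ P.
Suppose papa ∈ J: no assignment then satisfies all the clues, so papa ∉ J.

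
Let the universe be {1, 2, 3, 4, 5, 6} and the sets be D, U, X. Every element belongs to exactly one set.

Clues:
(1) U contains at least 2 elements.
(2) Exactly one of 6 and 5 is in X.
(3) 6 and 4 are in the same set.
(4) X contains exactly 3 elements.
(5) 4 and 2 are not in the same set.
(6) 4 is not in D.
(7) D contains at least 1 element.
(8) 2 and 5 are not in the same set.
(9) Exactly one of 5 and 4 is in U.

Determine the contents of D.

D = {2}

From (6): 4 ∉ D.
(3): 6 matches 4: 6 ∉ D.
Suppose 1 ∈ D: no assignment then satisfies all the clues, so 1 ∉ D.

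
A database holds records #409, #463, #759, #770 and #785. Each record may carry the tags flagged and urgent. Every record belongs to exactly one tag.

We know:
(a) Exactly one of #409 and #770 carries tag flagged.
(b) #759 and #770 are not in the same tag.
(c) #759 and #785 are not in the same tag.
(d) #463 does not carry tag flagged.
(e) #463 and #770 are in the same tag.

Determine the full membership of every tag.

From (d): #463 ∉ flagged.
(e): #770 matches #463: #770 ∉ flagged.
Only one tag left: #463 ∈ urgent.
Only one tag left: #770 ∈ urgent.
(a) (exactly one): #409 ∈ flagged.
(b): #759 ∉ urgent.
Only one tag left: #759 ∈ flagged.
(c): #785 ∉ flagged.
Only one tag left: #785 ∈ urgent.

flagged = {#409, #759}; urgent = {#463, #770, #785}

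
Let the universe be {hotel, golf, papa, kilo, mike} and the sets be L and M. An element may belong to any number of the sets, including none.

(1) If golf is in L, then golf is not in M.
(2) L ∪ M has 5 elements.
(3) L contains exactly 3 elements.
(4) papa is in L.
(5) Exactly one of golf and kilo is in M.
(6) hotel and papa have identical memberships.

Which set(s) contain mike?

From (4): papa ∈ L.
(6): hotel matches papa: hotel ∈ L.
Suppose mike ∈ L: no assignment then satisfies all the clues, so mike ∉ L.

mike: M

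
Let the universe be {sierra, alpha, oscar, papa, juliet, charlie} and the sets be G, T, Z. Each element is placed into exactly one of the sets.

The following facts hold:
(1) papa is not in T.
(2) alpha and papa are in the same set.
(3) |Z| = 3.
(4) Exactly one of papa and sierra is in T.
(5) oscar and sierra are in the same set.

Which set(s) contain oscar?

oscar: T

From (1): papa ∉ T.
(2): alpha matches papa: alpha ∉ T.
(4) (exactly one): sierra ∈ T.
(5): oscar matches sierra: oscar ∉ G.
(5): oscar matches sierra: oscar ∈ T.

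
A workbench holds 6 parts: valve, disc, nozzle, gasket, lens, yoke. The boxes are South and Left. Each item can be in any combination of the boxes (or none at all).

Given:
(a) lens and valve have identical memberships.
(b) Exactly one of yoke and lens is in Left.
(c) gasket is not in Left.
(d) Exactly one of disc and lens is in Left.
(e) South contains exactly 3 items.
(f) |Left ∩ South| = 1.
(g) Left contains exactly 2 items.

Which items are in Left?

From (c): gasket ∉ Left.
Suppose valve ∈ Left: no assignment then satisfies all the clues, so valve ∉ Left.

Left = {disc, yoke}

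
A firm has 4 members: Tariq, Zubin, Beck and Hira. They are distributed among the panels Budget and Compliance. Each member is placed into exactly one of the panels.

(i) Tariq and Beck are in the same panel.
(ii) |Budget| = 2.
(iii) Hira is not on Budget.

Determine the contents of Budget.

Budget = {Beck, Tariq}

From (iii): Hira ∉ Budget.
Only one panel left: Hira ∈ Compliance.
Suppose Tariq ∉ Budget: no assignment then satisfies all the clues, so Tariq ∈ Budget.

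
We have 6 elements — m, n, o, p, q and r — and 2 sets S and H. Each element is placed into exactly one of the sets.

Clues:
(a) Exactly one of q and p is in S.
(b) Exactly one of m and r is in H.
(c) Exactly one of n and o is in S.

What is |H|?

3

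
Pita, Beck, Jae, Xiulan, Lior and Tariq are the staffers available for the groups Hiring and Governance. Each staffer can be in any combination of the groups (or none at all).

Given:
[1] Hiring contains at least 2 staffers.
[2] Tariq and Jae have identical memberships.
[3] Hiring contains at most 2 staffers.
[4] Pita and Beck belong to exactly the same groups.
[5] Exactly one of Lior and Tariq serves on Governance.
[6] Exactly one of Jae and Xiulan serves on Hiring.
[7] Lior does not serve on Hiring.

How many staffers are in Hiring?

2

From (7): Lior ∉ Hiring.
Suppose Pita ∈ Hiring: no assignment then satisfies all the clues, so Pita ∉ Hiring.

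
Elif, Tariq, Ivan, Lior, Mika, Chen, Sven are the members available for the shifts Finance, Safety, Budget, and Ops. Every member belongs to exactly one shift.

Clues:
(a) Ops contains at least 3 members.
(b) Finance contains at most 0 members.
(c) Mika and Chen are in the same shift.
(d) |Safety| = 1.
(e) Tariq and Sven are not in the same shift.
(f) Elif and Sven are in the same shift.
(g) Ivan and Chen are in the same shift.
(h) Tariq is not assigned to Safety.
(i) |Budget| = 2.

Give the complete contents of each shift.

Finance = {}; Safety = {Lior}; Budget = {Elif, Sven}; Ops = {Chen, Ivan, Mika, Tariq}

From (h): Tariq ∉ Safety.
(b): Finance already has 0, so the rest are out.
Suppose Elif ∈ Safety: no assignment then satisfies all the clues, so Elif ∉ Safety.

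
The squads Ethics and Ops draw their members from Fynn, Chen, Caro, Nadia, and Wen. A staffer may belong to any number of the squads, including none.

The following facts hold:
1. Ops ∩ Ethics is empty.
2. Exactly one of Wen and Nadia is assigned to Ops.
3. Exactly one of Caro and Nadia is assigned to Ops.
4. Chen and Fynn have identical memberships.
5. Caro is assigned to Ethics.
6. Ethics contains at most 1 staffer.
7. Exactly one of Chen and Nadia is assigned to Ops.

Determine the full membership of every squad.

From (5): Caro ∈ Ethics.
(1) (disjoint): Caro ∉ Ops.
(3) (exactly one): Nadia ∈ Ops.
(6): Ethics already has 1, so the rest are out.
(7) (exactly one): Chen ∉ Ops.
(2) (exactly one): Wen ∉ Ops.
(4): Fynn matches Chen: Fynn ∉ Ops.

Ethics = {Caro}; Ops = {Nadia}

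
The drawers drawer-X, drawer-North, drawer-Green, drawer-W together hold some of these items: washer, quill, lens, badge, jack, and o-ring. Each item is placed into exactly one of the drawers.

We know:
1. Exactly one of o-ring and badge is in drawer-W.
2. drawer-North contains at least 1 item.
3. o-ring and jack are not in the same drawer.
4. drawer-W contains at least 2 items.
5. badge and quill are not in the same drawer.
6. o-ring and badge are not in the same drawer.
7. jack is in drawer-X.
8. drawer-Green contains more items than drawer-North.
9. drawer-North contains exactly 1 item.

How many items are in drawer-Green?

2

From (7): jack ∈ drawer-X.
(3): o-ring ∉ drawer-X.
Suppose washer ∈ drawer-X: no assignment then satisfies all the clues, so washer ∉ drawer-X.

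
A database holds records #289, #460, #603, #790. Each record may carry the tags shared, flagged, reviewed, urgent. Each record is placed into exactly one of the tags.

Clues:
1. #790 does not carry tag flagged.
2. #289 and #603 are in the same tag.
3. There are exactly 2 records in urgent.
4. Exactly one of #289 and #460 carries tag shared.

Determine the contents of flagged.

From (1): #790 ∉ flagged.
Suppose #289 ∈ flagged: no assignment then satisfies all the clues, so #289 ∉ flagged.

flagged = {}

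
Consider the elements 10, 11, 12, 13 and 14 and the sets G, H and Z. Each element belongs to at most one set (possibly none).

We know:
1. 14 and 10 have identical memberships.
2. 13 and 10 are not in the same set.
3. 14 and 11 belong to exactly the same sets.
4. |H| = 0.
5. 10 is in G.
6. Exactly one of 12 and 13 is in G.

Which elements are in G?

From (5): 10 ∈ G.
(1): 14 matches 10: 14 ∈ G.
(2): 13 ∉ G.
(3): 11 matches 14: 11 ∈ G.
(4): H already has 0, so the rest are out.
(6) (exactly one): 12 ∈ G.

G = {10, 11, 12, 14}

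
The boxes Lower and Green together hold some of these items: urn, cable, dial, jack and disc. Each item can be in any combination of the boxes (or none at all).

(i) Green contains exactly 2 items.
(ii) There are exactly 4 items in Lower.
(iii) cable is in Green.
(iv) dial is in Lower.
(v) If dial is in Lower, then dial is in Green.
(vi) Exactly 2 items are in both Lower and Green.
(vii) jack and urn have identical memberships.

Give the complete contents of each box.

Lower = {cable, dial, jack, urn}; Green = {cable, dial}

From (iii): cable ∈ Green.
From (iv): dial ∈ Lower.
(v): dial ∈ Green.
(i): Green already has 2, so the rest are out.
Suppose urn ∉ Lower: no assignment then satisfies all the clues, so urn ∈ Lower.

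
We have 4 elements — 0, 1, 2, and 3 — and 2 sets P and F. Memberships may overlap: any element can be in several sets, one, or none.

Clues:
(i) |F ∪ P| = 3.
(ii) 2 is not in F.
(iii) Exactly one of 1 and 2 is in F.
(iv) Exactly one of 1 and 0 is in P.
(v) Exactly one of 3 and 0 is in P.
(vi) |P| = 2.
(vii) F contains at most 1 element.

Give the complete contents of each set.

P = {0, 2}; F = {1}

From (ii): 2 ∉ F.
(iii) (exactly one): 1 ∈ F.
(vii): F already has 1, so the rest are out.
Suppose 0 ∉ P: no assignment then satisfies all the clues, so 0 ∈ P.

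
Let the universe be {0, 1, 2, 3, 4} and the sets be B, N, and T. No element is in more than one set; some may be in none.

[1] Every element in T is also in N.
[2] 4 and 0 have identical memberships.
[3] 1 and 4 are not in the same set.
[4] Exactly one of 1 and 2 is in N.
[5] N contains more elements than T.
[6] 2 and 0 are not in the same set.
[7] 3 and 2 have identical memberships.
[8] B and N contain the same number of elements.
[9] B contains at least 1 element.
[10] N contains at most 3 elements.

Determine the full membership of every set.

B = {0, 4}; N = {2, 3}; T = {}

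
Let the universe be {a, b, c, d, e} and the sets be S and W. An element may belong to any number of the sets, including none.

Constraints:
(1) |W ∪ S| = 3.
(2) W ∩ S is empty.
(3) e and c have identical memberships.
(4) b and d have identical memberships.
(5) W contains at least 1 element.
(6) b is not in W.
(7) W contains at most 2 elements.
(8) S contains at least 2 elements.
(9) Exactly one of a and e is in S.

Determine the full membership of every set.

From (6): b ∉ W.
(4): d matches b: d ∉ W.
Suppose a ∈ S: no assignment then satisfies all the clues, so a ∉ S.

S = {c, e}; W = {a}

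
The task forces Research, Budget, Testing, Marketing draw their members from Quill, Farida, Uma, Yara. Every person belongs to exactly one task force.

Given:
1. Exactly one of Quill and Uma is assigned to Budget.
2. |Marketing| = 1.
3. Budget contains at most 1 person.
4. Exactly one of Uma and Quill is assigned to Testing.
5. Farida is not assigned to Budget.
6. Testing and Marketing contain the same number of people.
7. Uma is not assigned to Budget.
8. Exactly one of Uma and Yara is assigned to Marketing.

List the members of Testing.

Testing = {Uma}

From (5): Farida ∉ Budget.
From (7): Uma ∉ Budget.
(1) (exactly one): Quill ∈ Budget.
(3): Budget already has 1, so the rest are out.
(4) (exactly one): Uma ∈ Testing.
(8) (exactly one): Yara ∈ Marketing.
(2): Marketing already has 1, so the rest are out.
Suppose Farida ∈ Testing: no assignment then satisfies all the clues, so Farida ∉ Testing.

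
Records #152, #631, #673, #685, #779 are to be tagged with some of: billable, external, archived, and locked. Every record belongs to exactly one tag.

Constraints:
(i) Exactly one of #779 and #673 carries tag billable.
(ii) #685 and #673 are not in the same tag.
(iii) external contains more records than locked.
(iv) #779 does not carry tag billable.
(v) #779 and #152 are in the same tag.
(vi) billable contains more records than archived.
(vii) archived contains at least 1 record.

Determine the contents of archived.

archived = {#685}

From (iv): #779 ∉ billable.
(i) (exactly one): #673 ∈ billable.
(ii): #685 ∉ billable.
(v): #152 matches #779: #152 ∉ billable.
Suppose #152 ∈ archived: no assignment then satisfies all the clues, so #152 ∉ archived.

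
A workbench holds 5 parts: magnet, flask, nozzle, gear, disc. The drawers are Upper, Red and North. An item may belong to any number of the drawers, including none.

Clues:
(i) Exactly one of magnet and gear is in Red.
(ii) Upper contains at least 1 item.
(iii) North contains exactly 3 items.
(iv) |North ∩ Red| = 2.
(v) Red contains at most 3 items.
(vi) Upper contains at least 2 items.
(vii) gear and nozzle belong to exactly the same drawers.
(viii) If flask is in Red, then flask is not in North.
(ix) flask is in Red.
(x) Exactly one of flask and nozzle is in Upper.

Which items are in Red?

Red = {flask, gear, nozzle}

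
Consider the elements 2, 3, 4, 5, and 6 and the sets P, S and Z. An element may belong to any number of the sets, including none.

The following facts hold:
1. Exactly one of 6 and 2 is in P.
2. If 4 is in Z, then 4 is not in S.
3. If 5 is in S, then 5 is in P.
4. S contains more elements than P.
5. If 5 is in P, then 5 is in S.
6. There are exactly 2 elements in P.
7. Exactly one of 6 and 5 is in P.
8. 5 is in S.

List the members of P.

From (8): 5 ∈ S.
(3): 5 ∈ P.
(7) (exactly one): 6 ∉ P.
(1) (exactly one): 2 ∈ P.
(6): P already has 2, so the rest are out.

P = {2, 5}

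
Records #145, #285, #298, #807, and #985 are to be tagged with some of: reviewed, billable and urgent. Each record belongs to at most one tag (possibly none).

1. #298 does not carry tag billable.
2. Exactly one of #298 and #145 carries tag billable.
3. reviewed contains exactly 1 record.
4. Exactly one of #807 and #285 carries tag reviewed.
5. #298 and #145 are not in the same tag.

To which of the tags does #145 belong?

#145: billable

From (1): #298 ∉ billable.
(2) (exactly one): #145 ∈ billable.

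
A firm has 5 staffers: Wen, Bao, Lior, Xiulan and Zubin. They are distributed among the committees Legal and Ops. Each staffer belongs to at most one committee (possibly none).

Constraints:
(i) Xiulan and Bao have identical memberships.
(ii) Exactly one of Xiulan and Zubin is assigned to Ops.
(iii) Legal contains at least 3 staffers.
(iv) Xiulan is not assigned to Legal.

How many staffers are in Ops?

2

From (iv): Xiulan ∉ Legal.
(i): Bao matches Xiulan: Bao ∉ Legal.
(iii): only 3 candidates remain for Legal, so all are in.
(ii) (exactly one): Xiulan ∈ Ops.
(i): Bao matches Xiulan: Bao ∈ Ops.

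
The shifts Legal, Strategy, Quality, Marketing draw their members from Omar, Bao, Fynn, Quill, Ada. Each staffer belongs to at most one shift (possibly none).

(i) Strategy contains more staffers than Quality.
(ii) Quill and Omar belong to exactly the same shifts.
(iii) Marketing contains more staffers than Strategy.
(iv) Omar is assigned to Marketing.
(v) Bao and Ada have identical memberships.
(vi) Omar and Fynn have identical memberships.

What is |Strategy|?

2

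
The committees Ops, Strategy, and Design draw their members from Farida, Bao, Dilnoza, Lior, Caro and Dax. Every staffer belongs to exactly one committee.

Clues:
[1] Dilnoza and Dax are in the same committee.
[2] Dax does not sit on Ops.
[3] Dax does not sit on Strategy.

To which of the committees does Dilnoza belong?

Dilnoza: Design

From (2): Dax ∉ Ops.
From (3): Dax ∉ Strategy.
(1): Dilnoza matches Dax: Dilnoza ∉ Ops.
(1): Dilnoza matches Dax: Dilnoza ∉ Strategy.
Only one committee left: Dilnoza ∈ Design.
Only one committee left: Dax ∈ Design.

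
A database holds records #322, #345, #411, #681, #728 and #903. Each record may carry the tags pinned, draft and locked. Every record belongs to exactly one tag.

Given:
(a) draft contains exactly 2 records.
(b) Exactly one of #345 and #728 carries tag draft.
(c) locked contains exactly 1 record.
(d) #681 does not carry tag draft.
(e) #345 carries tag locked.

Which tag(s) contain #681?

From (d): #681 ∉ draft.
From (e): #345 ∈ locked.
(b) (exactly one): #728 ∈ draft.
(c): locked already has 1, so the rest are out.
Only one tag left: #681 ∈ pinned.

#681: pinned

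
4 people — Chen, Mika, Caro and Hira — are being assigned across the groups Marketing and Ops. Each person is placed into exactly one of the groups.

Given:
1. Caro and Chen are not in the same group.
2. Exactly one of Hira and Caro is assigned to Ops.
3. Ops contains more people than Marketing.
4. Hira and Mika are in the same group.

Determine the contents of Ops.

Ops = {Chen, Hira, Mika}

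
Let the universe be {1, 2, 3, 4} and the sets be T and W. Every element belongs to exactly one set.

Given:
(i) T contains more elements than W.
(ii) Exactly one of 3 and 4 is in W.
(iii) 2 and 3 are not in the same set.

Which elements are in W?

W = {3}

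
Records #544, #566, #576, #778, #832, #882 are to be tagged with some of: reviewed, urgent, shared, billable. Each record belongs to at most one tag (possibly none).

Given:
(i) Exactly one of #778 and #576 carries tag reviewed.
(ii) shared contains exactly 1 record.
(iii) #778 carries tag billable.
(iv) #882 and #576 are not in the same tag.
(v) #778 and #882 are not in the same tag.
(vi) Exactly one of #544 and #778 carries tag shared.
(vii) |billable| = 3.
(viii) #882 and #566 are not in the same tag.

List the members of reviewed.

reviewed = {#576}

From (iii): #778 ∈ billable.
(i) (exactly one): #576 ∈ reviewed.
(iv): #882 ∉ reviewed.
(v): #882 ∉ billable.
(vi) (exactly one): #544 ∈ shared.
(vii): only 3 candidates remain for billable, so all are in.
(ii): shared already has 1, so the rest are out.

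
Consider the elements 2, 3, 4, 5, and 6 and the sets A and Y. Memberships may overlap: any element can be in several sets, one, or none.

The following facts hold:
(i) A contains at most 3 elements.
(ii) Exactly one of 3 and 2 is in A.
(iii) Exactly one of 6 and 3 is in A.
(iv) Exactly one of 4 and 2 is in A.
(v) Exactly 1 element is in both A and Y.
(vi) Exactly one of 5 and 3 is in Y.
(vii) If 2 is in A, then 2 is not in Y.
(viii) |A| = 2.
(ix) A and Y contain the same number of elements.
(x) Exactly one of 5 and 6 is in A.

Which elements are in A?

A = {2, 6}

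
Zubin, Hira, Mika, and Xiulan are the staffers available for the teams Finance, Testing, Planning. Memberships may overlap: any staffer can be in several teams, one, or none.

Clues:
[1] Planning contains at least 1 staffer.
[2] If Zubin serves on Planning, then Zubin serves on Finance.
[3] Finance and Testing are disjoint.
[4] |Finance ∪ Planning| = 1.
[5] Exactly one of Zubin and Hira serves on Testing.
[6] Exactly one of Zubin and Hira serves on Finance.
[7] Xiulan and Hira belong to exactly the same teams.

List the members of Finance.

Finance = {Zubin}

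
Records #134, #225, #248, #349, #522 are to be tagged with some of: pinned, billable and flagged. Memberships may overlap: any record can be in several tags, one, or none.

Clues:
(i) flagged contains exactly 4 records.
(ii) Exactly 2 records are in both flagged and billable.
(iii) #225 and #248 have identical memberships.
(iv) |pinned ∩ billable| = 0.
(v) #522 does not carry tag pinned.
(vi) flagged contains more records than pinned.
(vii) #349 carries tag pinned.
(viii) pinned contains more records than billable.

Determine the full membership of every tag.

pinned = {#225, #248, #349}; billable = {#134, #522}; flagged = {#134, #225, #248, #522}

From (v): #522 ∉ pinned.
From (vii): #349 ∈ pinned.
Suppose #134 ∈ pinned: no assignment then satisfies all the clues, so #134 ∉ pinned.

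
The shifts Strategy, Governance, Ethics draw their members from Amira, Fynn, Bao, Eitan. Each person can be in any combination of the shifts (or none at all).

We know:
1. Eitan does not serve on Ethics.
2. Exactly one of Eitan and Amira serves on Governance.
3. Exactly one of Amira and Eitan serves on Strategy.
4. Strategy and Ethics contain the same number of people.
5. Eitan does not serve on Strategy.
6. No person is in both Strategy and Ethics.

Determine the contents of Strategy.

Strategy = {Amira}

From (1): Eitan ∉ Ethics.
From (5): Eitan ∉ Strategy.
(3) (exactly one): Amira ∈ Strategy.
(6) (disjoint): Amira ∉ Ethics.
Suppose Fynn ∈ Strategy: no assignment then satisfies all the clues, so Fynn ∉ Strategy.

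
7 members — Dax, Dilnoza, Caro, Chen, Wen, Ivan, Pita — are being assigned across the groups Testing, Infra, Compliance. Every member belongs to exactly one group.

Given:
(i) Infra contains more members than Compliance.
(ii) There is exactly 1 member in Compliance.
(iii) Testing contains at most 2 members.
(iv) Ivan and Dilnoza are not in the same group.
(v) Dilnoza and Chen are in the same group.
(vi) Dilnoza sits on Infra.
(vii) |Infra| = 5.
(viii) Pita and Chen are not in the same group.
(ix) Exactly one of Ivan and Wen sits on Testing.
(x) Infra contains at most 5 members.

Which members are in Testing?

From (vi): Dilnoza ∈ Infra.
(iv): Ivan ∉ Infra.
(v): Chen matches Dilnoza: Chen ∉ Testing.
(v): Chen matches Dilnoza: Chen ∈ Infra.
(viii): Pita ∉ Infra.
(vii): only 5 candidates remain for Infra, so all are in.
(ix) (exactly one): Ivan ∈ Testing.
(ii): only 1 candidates remain for Compliance, so all are in.

Testing = {Ivan}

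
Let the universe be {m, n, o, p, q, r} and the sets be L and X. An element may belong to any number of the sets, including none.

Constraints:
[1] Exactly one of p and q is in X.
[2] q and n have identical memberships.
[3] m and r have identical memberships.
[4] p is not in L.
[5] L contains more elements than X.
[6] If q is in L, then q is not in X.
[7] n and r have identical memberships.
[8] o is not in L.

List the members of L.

L = {m, n, q, r}

From (4): p ∉ L.
From (8): o ∉ L.
Suppose m ∉ L: no assignment then satisfies all the clues, so m ∈ L.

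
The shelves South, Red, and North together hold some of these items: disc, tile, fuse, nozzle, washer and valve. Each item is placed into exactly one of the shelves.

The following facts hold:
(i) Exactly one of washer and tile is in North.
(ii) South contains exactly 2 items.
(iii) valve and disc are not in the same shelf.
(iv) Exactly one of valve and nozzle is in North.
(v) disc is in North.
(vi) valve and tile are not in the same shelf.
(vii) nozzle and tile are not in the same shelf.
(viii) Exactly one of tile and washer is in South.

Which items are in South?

From (v): disc ∈ North.
(iii): valve ∉ North.
(iv) (exactly one): nozzle ∈ North.
(vii): tile ∉ North.
(i) (exactly one): washer ∈ North.
(viii) (exactly one): tile ∈ South.
(vi): valve ∉ South.
Only one shelf left: valve ∈ Red.
(ii): only 2 candidates remain for South, so all are in.

South = {fuse, tile}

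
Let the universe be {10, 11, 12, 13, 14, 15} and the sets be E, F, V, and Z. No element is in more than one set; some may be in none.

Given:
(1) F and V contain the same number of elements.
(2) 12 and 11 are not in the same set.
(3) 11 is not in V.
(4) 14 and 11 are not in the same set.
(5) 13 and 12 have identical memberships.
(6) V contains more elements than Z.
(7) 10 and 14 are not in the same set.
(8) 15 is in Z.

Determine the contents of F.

From (3): 11 ∉ V.
From (8): 15 ∈ Z.
Suppose 10 ∉ F: no assignment then satisfies all the clues, so 10 ∈ F.

F = {10, 11}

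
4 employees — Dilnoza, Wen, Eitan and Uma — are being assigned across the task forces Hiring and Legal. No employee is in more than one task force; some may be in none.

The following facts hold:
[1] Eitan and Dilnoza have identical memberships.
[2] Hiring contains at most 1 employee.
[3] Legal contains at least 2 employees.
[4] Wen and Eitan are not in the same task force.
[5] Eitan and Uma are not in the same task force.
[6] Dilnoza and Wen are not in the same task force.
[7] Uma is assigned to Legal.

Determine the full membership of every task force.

Hiring = {}; Legal = {Uma, Wen}

From (7): Uma ∈ Legal.
(5): Eitan ∉ Legal.
(1): Dilnoza matches Eitan: Dilnoza ∉ Legal.
(3): only 2 candidates remain for Legal, so all are in.
Suppose Dilnoza ∈ Hiring: no assignment then satisfies all the clues, so Dilnoza ∉ Hiring.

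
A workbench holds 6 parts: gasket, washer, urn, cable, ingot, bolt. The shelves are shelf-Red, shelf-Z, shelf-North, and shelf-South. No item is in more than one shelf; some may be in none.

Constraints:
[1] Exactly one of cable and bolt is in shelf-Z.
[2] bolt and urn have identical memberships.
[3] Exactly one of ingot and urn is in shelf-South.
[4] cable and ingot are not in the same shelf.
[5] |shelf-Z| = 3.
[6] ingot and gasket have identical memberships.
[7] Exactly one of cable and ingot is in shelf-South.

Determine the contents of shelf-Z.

shelf-Z = {bolt, urn, washer}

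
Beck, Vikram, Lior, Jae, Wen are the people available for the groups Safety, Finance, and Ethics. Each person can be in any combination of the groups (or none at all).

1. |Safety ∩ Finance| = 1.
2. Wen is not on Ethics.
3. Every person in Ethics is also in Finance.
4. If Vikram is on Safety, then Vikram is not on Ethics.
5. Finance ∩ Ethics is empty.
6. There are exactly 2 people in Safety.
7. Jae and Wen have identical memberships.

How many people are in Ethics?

0

From (2): Wen ∉ Ethics.
(7): Jae matches Wen: Jae ∉ Ethics.
Suppose Beck ∈ Ethics: no assignment then satisfies all the clues, so Beck ∉ Ethics.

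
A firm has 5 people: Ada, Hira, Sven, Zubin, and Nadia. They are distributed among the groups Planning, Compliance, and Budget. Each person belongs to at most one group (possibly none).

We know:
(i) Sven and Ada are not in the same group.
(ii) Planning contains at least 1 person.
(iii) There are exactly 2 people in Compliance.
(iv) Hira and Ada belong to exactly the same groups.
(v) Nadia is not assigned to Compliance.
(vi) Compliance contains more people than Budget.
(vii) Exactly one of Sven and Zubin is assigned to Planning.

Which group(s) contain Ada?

Ada: Compliance

From (v): Nadia ∉ Compliance.
Suppose Ada ∈ Planning: no assignment then satisfies all the clues, so Ada ∉ Planning.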